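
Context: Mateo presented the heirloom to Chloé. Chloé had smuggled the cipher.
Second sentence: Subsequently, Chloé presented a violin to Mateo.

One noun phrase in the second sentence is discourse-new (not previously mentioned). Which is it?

a violin

"Chloé" and "Mateo" in the second sentence are given — already mentioned in the context.
"a violin" has no antecedent in the context; it is discourse-new (the indefinite article also signals a new referent).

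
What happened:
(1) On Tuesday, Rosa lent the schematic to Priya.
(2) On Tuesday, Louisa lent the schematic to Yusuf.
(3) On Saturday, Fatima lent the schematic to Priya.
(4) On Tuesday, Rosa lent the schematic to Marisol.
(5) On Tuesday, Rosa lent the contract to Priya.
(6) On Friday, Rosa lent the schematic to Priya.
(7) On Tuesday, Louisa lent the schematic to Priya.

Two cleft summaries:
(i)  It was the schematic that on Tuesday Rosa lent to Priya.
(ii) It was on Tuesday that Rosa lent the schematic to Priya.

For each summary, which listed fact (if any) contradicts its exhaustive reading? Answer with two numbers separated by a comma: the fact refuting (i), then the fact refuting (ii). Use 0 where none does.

Summary (i) focuses "the schematic" (the thing); background same agent, recipient, setting (Rosa / Priya / on Tuesday). Fact (5) matches that background with thing = the contract — refutes (i).
Summary (ii) focuses "on Tuesday" (the setting); background same agent, thing, recipient (Rosa / the schematic / Priya). Fact (6) matches that background with setting = on Friday — refutes (ii).

5, 6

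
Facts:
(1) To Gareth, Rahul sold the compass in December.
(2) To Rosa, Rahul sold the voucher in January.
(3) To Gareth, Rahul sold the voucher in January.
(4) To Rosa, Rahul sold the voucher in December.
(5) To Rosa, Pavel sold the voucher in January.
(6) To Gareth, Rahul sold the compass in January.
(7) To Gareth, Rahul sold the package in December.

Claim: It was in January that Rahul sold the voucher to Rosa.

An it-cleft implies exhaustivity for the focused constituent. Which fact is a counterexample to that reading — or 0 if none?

Focus of the cleft: "in January" (the setting). Presupposed background: agent = Rahul, thing = the voucher, recipient = Rosa.
Exhaustivity: in January is the only setting satisfying that background.
But fact (4) also has agent = Rahul, thing = the voucher, recipient = Rosa, with setting = in December — so the exhaustive reading fails.

4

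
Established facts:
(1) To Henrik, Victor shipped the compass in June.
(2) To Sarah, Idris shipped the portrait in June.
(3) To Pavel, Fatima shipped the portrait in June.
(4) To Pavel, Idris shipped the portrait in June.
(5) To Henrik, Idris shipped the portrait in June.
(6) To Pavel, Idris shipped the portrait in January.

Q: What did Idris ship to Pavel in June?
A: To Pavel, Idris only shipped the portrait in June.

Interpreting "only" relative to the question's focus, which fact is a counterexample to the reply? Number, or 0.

Answering "What did ...?" puts focus on the thing — here, "the portrait".
"Only" then excludes alternative things while the background — agent = Idris, recipient = Pavel, setting = in June — is held fixed.
No listed fact shares that background with another thing. Nothing contradicts the reply.
(Fact (6) would refute a reading with focus on the setting — but that is not what the question asks.)

0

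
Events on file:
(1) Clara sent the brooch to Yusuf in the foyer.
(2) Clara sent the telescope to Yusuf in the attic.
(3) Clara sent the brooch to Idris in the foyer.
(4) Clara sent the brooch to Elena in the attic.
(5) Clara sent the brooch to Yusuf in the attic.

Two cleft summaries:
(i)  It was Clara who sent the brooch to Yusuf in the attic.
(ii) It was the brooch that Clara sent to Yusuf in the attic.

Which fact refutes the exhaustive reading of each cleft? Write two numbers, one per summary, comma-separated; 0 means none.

0, 2

Summary (i) focuses "Clara" (the agent); background the brooch as thing and Yusuf as recipient and in the attic as setting. No fact matches that background with a different agent, so 0.
Summary (ii) focuses "the brooch" (the thing); background Clara as agent and Yusuf as recipient and in the attic as setting. Fact (2) matches that background with thing = the telescope — refutes (ii).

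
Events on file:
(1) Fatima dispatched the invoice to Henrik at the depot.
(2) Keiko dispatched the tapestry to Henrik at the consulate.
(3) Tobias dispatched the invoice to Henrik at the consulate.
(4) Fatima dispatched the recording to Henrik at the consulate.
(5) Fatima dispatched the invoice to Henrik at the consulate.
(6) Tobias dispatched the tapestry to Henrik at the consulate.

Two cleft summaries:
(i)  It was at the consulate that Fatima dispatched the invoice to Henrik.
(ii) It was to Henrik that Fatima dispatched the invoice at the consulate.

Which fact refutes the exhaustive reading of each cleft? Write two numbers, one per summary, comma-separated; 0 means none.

Summary (i) focuses "at the consulate" (the setting); background same agent, thing, recipient (Fatima / the invoice / Henrik). Fact (1) matches that background with setting = at the depot — refutes (i).
Summary (ii) focuses "Henrik" (the recipient); background same agent, thing, setting (Fatima / the invoice / at the consulate). No fact matches that background with a different recipient, so 0.

1, 0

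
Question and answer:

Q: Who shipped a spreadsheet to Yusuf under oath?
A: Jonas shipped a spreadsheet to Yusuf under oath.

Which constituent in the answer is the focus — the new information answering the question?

The wh-word "who" asks about the subject (agent).
In the answer, "a spreadsheet", "to Yusuf" and "under oath" are given — repeated from the question.
The constituent filling the subject (agent) gap is "Jonas"; that is the focus and would carry nuclear stress.

Jonas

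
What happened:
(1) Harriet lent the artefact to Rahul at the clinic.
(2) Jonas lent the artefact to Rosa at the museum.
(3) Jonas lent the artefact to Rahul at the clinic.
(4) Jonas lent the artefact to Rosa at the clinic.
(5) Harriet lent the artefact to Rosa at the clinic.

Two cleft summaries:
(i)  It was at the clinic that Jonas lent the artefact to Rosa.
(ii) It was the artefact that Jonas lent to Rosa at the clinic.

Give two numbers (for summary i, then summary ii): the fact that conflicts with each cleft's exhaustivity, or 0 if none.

(i): focus "at the clinic". Looking for Jonas as agent and the artefact as thing and Rosa as recipient with some other setting — fact (2) has at the museum there. Refuted.
(ii): focus "the artefact". No fact shares Jonas as agent and Rosa as recipient and at the clinic as setting with a different thing. 0.

2, 0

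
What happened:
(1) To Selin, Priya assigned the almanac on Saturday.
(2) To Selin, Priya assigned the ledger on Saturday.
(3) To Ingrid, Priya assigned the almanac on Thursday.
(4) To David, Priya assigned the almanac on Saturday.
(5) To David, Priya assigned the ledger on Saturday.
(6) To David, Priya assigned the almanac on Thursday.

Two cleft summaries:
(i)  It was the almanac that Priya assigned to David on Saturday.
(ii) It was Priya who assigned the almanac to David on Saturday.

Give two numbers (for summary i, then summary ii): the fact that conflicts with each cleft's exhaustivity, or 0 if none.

(i): focus "the almanac". Looking for agent = Priya, recipient = David, setting = on Saturday with some other thing — fact (5) has the ledger there. Refuted.
(ii): focus "Priya". No fact shares thing = the almanac, recipient = David, setting = on Saturday with a different agent. 0.

5, 0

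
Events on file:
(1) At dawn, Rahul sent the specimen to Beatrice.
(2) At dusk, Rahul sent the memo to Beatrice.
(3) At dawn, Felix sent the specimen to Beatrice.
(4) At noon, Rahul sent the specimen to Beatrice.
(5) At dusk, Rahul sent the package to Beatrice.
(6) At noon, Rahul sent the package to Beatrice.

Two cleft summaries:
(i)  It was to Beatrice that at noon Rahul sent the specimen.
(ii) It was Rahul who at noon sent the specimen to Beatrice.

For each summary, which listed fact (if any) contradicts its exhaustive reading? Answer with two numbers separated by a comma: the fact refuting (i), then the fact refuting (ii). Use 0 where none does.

0, 0

Summary (i) focuses "Beatrice" (the recipient); background same agent, thing, setting (Rahul / the specimen / at noon). No fact matches that background with a different recipient, so 0.
Summary (ii) focuses "Rahul" (the agent); background same thing, recipient, setting (the specimen / Beatrice / at noon). No fact matches that background with a different agent, so 0.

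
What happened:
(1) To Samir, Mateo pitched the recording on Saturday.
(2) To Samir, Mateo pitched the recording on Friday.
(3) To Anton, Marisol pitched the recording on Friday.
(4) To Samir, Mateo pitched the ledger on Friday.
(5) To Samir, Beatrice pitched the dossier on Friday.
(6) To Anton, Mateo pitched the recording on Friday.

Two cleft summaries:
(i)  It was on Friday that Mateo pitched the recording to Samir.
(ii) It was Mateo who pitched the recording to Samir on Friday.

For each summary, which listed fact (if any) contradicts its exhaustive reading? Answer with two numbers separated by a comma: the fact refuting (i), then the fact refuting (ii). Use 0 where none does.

Summary (i) focuses "on Friday" (the setting); background same agent, thing, recipient (Mateo / the recording / Samir). Fact (1) matches that background with setting = on Saturday — refutes (i).
Summary (ii) focuses "Mateo" (the agent); background same thing, recipient, setting (the recording / Samir / on Friday). No fact matches that background with a different agent, so 0.

1, 0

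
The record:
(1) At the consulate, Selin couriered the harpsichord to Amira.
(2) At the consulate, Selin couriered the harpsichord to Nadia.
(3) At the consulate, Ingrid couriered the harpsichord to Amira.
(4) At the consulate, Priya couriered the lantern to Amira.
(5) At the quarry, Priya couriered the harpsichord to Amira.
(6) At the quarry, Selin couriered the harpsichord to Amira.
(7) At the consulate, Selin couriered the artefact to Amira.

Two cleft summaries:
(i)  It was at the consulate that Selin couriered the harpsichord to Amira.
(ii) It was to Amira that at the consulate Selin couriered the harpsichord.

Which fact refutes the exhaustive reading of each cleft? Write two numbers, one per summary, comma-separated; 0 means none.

Summary (i) focuses "at the consulate" (the setting); background Selin as agent and the harpsichord as thing and Amira as recipient. Fact (6) matches that background with setting = at the quarry — refutes (i).
Summary (ii) focuses "Amira" (the recipient); background Selin as agent and the harpsichord as thing and at the consulate as setting. Fact (2) matches that background with recipient = Nadia — refutes (ii).

6, 2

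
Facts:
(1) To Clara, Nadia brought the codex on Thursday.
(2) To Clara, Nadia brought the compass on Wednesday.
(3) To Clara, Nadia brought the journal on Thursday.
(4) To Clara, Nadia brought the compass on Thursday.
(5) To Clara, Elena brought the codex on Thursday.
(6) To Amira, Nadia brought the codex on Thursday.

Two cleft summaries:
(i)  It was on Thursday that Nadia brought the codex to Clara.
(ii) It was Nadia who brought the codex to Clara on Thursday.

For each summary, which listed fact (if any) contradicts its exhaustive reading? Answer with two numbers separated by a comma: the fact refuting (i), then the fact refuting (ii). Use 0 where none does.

0, 5

(i): focus "on Thursday". No fact shares agent = Nadia, thing = the codex, recipient = Clara with a different setting. 0.
(ii): focus "Nadia". Looking for thing = the codex, recipient = Clara, setting = on Thursday with some other agent — fact (5) has Elena there. Refuted.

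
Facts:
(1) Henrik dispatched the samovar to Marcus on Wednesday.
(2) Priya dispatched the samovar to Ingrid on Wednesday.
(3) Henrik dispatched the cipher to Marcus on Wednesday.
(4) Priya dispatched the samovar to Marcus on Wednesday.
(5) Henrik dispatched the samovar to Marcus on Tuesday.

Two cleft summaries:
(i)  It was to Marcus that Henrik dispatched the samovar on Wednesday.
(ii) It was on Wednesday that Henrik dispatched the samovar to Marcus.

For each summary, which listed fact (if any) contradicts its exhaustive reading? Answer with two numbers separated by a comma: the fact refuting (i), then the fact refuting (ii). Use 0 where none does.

Summary (i) focuses "Marcus" (the recipient); background agent = Henrik, thing = the samovar, setting = on Wednesday. No fact matches that background with a different recipient, so 0.
Summary (ii) focuses "on Wednesday" (the setting); background agent = Henrik, thing = the samovar, recipient = Marcus. Fact (5) matches that background with setting = on Tuesday — refutes (ii).

0, 5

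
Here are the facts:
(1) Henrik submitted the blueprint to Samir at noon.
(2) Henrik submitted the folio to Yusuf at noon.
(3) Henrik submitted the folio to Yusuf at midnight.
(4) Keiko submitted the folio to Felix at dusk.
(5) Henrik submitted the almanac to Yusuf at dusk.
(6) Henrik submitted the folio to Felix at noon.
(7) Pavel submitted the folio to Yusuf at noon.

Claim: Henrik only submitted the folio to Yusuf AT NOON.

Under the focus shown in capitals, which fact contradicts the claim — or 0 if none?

Focus (in capitals) is "at noon" — the setting. "Only" excludes alternative settings while holding fixed agent = Henrik, thing = the folio, recipient = Yusuf.
Fact (3) shares the background but differs in setting (at midnight) — a counterexample.

3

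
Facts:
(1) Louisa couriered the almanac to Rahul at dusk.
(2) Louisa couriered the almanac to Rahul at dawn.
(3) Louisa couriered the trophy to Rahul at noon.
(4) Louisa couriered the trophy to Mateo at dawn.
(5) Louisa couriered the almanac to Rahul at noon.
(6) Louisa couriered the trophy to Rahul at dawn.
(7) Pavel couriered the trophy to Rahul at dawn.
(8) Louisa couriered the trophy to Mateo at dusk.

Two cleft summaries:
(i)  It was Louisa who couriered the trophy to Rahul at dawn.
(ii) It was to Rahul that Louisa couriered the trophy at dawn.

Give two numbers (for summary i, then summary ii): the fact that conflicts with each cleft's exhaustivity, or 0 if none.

Summary (i) focuses "Louisa" (the agent); background thing = the trophy, recipient = Rahul, setting = at dawn. Fact (7) matches that background with agent = Pavel — refutes (i).
Summary (ii) focuses "Rahul" (the recipient); background agent = Louisa, thing = the trophy, setting = at dawn. Fact (4) matches that background with recipient = Mateo — refutes (ii).

7, 4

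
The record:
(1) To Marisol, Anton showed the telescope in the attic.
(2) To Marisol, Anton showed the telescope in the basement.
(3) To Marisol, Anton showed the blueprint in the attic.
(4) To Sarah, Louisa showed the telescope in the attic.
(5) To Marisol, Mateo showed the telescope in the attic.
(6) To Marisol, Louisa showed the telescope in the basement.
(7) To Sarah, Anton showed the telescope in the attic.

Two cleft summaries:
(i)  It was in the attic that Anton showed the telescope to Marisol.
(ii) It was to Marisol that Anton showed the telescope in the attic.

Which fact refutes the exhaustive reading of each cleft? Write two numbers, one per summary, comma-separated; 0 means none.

2, 7

(i): focus "in the attic". Looking for same agent, thing, recipient (Anton / the telescope / Marisol) with some other setting — fact (2) has in the basement there. Refuted.
(ii): focus "Marisol". Looking for same agent, thing, setting (Anton / the telescope / in the attic) with some other recipient — fact (7) has Sarah there. Refuted.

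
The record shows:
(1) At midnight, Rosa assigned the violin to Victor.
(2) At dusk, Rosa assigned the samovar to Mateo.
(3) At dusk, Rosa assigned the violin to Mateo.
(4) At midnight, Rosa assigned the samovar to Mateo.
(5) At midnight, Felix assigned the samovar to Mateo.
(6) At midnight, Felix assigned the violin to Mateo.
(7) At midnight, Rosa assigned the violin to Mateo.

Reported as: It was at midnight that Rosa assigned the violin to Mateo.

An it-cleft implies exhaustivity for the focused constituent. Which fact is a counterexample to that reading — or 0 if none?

The cleft puts "at midnight" in focus and presupposes the open proposition with same agent, thing, recipient (Rosa / the violin / Mateo).
Exhaustivity: at midnight is the only setting satisfying that background.
But fact (3) also has same agent, thing, recipient (Rosa / the violin / Mateo), with setting = at dusk — so the exhaustive reading fails.

3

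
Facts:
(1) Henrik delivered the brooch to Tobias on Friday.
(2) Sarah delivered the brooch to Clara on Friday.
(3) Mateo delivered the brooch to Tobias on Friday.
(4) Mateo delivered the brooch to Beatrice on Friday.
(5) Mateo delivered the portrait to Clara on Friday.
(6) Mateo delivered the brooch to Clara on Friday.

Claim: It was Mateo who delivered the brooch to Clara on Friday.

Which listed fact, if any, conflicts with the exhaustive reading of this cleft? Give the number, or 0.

2

The cleft puts "Mateo" in focus and presupposes the open proposition with same thing, recipient, setting (the brooch / Clara / on Friday).
Exhaustivity: Mateo is the only agent satisfying that background.
Fact (2) shares the background but with agent = Sarah; exhaustivity is violated.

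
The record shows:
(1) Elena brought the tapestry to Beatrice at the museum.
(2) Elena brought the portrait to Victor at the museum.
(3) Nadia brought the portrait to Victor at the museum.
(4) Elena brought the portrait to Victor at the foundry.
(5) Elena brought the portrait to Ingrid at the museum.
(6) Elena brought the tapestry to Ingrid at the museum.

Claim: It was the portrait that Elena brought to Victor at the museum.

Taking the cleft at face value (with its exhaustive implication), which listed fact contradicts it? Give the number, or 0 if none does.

Focus of the cleft: "the portrait" (the thing). Presupposed background: agent = Elena, recipient = Victor, setting = at the museum.
Exhaustivity: the portrait is the only thing satisfying that background.
Every other fact differs from the presupposition on some backgrounded slot, so none challenges the exhaustivity.

0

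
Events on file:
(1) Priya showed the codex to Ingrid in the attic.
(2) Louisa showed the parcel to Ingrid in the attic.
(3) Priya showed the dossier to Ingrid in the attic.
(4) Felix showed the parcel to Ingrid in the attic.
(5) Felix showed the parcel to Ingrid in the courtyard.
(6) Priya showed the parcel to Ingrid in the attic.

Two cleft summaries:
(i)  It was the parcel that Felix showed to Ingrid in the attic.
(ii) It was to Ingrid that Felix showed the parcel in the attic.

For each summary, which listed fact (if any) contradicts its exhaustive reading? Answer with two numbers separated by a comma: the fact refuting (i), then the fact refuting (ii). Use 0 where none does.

Summary (i) focuses "the parcel" (the thing); background agent = Felix, recipient = Ingrid, setting = in the attic. No fact matches that background with a different thing, so 0.
Summary (ii) focuses "Ingrid" (the recipient); background agent = Felix, thing = the parcel, setting = in the attic. No fact matches that background with a different recipient, so 0.

0, 0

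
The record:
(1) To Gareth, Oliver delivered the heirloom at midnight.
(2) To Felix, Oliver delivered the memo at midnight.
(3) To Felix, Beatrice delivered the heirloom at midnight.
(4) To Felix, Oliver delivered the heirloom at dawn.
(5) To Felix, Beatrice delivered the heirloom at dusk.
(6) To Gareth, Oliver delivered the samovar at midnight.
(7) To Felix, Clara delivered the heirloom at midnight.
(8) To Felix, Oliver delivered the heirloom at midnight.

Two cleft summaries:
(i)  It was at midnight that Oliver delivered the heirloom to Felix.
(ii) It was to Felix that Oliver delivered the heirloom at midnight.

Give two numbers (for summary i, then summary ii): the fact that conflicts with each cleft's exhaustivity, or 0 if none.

Summary (i) focuses "at midnight" (the setting); background Oliver as agent and the heirloom as thing and Felix as recipient. Fact (4) matches that background with setting = at dawn — refutes (i).
Summary (ii) focuses "Felix" (the recipient); background Oliver as agent and the heirloom as thing and at midnight as setting. Fact (1) matches that background with recipient = Gareth — refutes (ii).

4, 1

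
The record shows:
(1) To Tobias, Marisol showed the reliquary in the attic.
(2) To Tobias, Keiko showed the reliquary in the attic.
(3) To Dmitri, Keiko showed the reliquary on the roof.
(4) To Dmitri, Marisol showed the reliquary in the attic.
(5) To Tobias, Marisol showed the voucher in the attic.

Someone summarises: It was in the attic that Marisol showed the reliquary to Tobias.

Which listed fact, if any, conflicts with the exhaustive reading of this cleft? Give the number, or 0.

The cleft puts "in the attic" in focus and presupposes the open proposition with agent = Marisol, thing = the reliquary, recipient = Tobias.
The exhaustive reading says no other setting fits that background.
Every other fact differs from the presupposition on some backgrounded slot, so none challenges the exhaustivity.

0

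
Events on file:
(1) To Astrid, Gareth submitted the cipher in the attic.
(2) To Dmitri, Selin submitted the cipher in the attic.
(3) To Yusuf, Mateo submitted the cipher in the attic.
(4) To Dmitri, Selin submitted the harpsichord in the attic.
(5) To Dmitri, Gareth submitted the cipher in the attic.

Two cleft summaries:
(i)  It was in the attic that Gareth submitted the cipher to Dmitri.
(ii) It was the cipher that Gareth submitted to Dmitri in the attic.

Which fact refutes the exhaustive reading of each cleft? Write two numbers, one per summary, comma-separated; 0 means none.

0, 0

(i): focus "in the attic". No fact shares same agent, thing, recipient (Gareth / the cipher / Dmitri) with a different setting. 0.
(ii): focus "the cipher". No fact shares same agent, recipient, setting (Gareth / Dmitri / in the attic) with a different thing. 0.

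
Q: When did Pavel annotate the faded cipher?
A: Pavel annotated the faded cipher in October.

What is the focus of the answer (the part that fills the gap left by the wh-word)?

The wh-word "when" asks about the time.
In the answer, "Pavel" and "the faded cipher" are given — repeated from the question.
The constituent filling the time gap is "in October"; that is the focus and would carry nuclear stress.

in October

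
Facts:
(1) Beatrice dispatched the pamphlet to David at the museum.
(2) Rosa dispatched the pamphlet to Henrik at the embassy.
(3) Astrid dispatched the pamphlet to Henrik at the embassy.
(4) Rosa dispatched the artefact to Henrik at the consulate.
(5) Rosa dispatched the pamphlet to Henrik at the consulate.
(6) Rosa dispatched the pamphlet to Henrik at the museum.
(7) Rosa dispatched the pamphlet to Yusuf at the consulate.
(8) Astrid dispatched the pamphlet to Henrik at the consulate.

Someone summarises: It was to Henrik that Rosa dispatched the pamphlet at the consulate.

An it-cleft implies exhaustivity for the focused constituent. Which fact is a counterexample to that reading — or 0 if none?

Focus of the cleft: "Henrik" (the recipient). Presupposed background: agent = Rosa, thing = the pamphlet, setting = at the consulate.
Exhaustivity: Henrik is the only recipient satisfying that background.
But fact (7) also has agent = Rosa, thing = the pamphlet, setting = at the consulate, with recipient = Yusuf — so the exhaustive reading fails.

7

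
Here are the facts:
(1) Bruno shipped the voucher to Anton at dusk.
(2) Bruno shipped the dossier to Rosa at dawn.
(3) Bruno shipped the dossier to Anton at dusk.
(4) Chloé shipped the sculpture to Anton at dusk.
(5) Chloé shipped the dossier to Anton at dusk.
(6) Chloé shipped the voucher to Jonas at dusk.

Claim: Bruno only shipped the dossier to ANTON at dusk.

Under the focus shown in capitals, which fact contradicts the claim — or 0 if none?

0

The capitals mark "Anton" as focus. So "only" rules out other recipients, with the rest (same agent, thing, setting (Bruno / the dossier / at dusk)) as background.
No fact matches same agent, thing, setting (Bruno / the dossier / at dusk) with a different recipient — every other fact differs on at least one backgrounded slot. So no fact refutes it.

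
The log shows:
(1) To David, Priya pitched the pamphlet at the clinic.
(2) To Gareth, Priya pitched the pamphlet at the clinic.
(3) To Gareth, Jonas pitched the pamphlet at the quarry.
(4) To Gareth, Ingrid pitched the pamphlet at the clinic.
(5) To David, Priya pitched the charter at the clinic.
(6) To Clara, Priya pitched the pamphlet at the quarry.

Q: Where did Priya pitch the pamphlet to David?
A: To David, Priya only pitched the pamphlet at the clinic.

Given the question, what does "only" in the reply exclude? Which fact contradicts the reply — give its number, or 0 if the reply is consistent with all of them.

Answering "Where did ...?" puts focus on the setting — here, "at the clinic".
"Only" then excludes alternative settings while the background — Priya as agent and the pamphlet as thing and David as recipient — is held fixed.
No listed fact shares that background with another setting. Nothing contradicts the reply.
(Fact (2) would refute a reading with focus on the recipient — but that is not what the question asks.)

0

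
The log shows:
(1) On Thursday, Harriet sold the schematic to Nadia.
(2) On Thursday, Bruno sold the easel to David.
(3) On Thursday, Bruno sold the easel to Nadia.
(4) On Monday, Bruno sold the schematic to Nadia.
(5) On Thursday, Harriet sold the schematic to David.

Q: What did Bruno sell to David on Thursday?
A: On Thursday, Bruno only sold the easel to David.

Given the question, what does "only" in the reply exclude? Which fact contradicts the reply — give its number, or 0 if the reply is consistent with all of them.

0

Answering "What did ...?" puts focus on the thing — here, "the easel".
So "only" ranges over things; the rest (Bruno as agent and David as recipient and on Thursday as setting) is presupposed.
No fact keeps Bruno as agent and David as recipient and on Thursday as setting while changing the thing; every other fact differs on something backgrounded. The reply stands.
(Fact (3) would refute a reading with focus on the recipient — but that is not what the question asks.)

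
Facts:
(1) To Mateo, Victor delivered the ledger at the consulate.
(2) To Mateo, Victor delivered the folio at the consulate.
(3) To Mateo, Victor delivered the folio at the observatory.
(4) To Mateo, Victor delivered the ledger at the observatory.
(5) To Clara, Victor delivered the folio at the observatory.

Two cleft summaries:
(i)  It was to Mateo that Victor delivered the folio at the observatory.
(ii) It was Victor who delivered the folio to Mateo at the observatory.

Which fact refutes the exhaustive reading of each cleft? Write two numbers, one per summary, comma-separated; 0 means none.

Summary (i) focuses "Mateo" (the recipient); background Victor as agent and the folio as thing and at the observatory as setting. Fact (5) matches that background with recipient = Clara — refutes (i).
Summary (ii) focuses "Victor" (the agent); background the folio as thing and Mateo as recipient and at the observatory as setting. No fact matches that background with a different agent, so 0.

5, 0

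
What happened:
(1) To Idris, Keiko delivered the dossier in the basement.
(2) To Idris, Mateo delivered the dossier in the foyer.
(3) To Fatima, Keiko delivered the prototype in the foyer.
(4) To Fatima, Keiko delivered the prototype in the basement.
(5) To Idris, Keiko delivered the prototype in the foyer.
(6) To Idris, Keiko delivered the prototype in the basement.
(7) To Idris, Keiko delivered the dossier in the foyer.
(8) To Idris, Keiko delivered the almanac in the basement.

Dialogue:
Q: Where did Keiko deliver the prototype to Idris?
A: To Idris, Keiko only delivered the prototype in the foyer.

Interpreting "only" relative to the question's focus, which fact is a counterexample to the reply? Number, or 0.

6

Answering "Where did ...?" puts focus on the setting — here, "in the foyer".
"Only" then excludes alternative settings while the background — agent = Keiko, thing = the prototype, recipient = Idris — is held fixed.
Fact (6) shares the background with a different setting (in the basement) — counterexample.
(Fact (7) would refute a reading with focus on the thing — but that is not what the question asks.)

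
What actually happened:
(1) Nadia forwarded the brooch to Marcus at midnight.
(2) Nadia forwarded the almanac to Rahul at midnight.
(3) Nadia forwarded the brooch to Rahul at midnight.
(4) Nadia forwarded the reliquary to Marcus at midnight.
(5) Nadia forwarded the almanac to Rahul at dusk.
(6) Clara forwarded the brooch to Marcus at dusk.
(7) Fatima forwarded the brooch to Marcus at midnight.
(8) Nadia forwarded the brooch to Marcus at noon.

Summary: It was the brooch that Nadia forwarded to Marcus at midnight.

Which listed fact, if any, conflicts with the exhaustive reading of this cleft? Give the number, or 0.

The cleft puts "the brooch" in focus and presupposes the open proposition with Nadia as agent and Marcus as recipient and at midnight as setting.
Exhaustivity: the brooch is the only thing satisfying that background.
Fact (4) shares the background but with thing = the reliquary; exhaustivity is violated.

4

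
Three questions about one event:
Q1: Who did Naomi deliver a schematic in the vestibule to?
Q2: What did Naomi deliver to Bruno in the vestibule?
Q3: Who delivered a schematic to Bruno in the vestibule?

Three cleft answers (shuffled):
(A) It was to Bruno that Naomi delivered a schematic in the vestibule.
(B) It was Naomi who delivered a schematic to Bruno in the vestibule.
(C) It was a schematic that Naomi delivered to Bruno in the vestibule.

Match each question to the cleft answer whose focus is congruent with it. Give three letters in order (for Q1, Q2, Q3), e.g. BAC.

Q1 asks about the recipient; cleft (A) focuses "to Bruno", which is the recipient — so Q1 → A.
Q2 asks about the direct object; cleft (C) focuses "a schematic", which is the direct object — so Q2 → C.
Q3 asks about the subject (agent); cleft (B) focuses "Naomi", which is the subject (agent) — so Q3 → B.
Mapping: Q1→A, Q2→C, Q3→B.

ACB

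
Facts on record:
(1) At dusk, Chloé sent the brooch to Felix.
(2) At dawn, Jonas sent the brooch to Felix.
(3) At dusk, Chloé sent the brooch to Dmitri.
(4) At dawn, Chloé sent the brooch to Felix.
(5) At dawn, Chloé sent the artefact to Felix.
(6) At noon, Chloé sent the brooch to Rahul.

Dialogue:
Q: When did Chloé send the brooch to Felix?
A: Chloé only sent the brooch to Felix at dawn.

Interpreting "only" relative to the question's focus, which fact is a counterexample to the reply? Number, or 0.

1

The question "When did ...?" targets the setting, so in the reply the focus falls on "at dawn".
"Only" then excludes alternative settings while the background — same agent, thing, recipient (Chloé / the brooch / Felix) — is held fixed.
Fact (1) shares the background with a different setting (at dusk) — counterexample.
(Fact (5) would refute a reading with focus on the thing — but that is not what the question asks.)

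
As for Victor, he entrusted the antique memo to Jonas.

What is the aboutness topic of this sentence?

The construction explicitly marks "Victor" as what the sentence is about — the topic.
The remainder of the clause is the comment (what is said about the topic).

Victor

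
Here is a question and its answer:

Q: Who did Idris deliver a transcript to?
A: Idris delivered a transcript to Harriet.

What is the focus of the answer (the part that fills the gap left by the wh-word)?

The wh-word "who" asks about the recipient.
In the answer, "Idris" and "a transcript" are given — repeated from the question.
The constituent filling the recipient gap is "to Harriet"; that is the focus and would carry nuclear stress.

to Harriet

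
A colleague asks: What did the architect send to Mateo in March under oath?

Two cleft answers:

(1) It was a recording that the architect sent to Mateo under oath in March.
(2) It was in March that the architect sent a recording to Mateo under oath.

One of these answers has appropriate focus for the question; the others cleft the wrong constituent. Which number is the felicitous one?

The question word "what" targets the direct object.
Option (1) clefts "a recording" — that matches what the question asks about.
Option (2) clefts "in March" — the time, not what was asked.
So the congruent reply is (1).

1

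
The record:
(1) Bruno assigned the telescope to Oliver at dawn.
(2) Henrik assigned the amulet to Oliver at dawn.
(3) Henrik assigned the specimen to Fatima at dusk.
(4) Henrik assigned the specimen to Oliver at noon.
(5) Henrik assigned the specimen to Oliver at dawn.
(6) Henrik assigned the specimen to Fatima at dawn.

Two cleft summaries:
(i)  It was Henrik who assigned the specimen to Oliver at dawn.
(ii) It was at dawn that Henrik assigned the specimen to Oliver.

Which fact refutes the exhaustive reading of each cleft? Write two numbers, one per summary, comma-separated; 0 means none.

Summary (i) focuses "Henrik" (the agent); background same thing, recipient, setting (the specimen / Oliver / at dawn). No fact matches that background with a different agent, so 0.
Summary (ii) focuses "at dawn" (the setting); background same agent, thing, recipient (Henrik / the specimen / Oliver). Fact (4) matches that background with setting = at noon — refutes (ii).

0, 4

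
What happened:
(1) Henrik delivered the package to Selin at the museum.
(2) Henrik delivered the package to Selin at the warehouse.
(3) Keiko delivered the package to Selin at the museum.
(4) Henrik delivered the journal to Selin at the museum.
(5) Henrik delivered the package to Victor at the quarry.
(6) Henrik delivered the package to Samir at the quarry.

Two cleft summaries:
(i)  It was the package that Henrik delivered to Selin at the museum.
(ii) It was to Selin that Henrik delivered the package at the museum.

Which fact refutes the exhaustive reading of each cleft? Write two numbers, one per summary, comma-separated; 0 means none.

4, 0

Summary (i) focuses "the package" (the thing); background agent = Henrik, recipient = Selin, setting = at the museum. Fact (4) matches that background with thing = the journal — refutes (i).
Summary (ii) focuses "Selin" (the recipient); background agent = Henrik, thing = the package, setting = at the museum. No fact matches that background with a different recipient, so 0.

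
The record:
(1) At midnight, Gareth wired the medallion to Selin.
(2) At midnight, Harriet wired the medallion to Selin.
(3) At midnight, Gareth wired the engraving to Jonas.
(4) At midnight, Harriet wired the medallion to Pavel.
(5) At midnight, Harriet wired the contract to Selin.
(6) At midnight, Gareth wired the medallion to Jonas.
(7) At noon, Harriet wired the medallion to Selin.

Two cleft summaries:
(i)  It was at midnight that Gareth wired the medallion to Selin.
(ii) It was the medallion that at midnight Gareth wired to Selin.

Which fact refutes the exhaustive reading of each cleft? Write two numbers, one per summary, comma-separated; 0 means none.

Summary (i) focuses "at midnight" (the setting); background Gareth as agent and the medallion as thing and Selin as recipient. No fact matches that background with a different setting, so 0.
Summary (ii) focuses "the medallion" (the thing); background Gareth as agent and Selin as recipient and at midnight as setting. No fact matches that background with a different thing, so 0.

0, 0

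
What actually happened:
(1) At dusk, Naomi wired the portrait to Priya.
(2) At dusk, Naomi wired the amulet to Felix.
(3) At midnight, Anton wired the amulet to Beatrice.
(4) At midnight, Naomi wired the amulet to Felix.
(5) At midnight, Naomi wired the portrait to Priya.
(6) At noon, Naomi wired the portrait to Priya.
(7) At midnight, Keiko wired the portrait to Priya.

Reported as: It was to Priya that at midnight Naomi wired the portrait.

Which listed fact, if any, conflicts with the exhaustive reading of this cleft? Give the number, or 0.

0

The cleft puts "Priya" in focus and presupposes the open proposition with agent = Naomi, thing = the portrait, setting = at midnight.
Exhaustivity: Priya is the only recipient satisfying that background.
No listed fact matches the background with a different recipient. Exhaustivity holds.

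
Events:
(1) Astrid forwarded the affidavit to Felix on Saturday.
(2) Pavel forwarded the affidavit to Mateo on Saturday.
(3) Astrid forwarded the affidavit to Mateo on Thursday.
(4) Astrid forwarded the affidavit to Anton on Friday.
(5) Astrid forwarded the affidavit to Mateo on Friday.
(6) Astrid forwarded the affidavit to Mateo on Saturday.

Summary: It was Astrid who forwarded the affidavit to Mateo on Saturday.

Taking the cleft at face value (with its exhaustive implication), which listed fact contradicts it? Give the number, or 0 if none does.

2

The cleft puts "Astrid" in focus and presupposes the open proposition with same thing, recipient, setting (the affidavit / Mateo / on Saturday).
Exhaustivity: Astrid is the only agent satisfying that background.
But fact (2) also has same thing, recipient, setting (the affidavit / Mateo / on Saturday), with agent = Pavel — so the exhaustive reading fails.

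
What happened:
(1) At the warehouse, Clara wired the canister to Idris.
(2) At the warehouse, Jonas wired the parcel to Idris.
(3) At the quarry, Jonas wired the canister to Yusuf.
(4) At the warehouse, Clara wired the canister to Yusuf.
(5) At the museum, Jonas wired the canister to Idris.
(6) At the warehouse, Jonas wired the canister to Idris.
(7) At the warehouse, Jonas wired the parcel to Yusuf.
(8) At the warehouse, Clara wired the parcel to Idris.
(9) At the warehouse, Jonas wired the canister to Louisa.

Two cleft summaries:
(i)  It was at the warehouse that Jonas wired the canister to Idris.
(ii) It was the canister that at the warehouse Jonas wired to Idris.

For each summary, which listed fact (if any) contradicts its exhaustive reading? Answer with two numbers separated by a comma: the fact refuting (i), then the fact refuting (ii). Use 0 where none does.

5, 2

(i): focus "at the warehouse". Looking for agent = Jonas, thing = the canister, recipient = Idris with some other setting — fact (5) has at the museum there. Refuted.
(ii): focus "the canister". Looking for agent = Jonas, recipient = Idris, setting = at the warehouse with some other thing — fact (2) has the parcel there. Refuted.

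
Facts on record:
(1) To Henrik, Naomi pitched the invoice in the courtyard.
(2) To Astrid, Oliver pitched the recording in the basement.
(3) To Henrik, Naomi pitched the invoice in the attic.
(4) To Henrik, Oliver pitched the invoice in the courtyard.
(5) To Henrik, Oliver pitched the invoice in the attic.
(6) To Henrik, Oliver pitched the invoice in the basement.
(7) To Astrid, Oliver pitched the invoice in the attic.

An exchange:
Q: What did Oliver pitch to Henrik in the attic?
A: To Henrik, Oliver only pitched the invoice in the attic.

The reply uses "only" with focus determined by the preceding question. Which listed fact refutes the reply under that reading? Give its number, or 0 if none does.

Answering "What did ...?" puts focus on the thing — here, "the invoice".
So "only" ranges over things; the rest (same agent, recipient, setting (Oliver / Henrik / in the attic)) is presupposed.
No listed fact shares that background with another thing. Nothing contradicts the reply.
(Fact (4) would refute a reading with focus on the setting — but that is not what the question asks.)

0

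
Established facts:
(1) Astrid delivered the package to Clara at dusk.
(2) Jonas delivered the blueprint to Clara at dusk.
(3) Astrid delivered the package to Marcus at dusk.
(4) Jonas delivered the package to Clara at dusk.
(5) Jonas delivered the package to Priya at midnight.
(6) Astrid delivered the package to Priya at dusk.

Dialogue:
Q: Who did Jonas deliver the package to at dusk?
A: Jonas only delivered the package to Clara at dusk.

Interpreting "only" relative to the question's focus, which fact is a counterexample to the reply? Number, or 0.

0

Answering "Who did ... to ...?" puts focus on the recipient — here, "Clara".
"Only" then excludes alternative recipients while the background — Jonas as agent and the package as thing and at dusk as setting — is held fixed.
No fact keeps Jonas as agent and the package as thing and at dusk as setting while changing the recipient; every other fact differs on something backgrounded. The reply stands.
(Fact (2) would refute a reading with focus on the thing — but that is not what the question asks.)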